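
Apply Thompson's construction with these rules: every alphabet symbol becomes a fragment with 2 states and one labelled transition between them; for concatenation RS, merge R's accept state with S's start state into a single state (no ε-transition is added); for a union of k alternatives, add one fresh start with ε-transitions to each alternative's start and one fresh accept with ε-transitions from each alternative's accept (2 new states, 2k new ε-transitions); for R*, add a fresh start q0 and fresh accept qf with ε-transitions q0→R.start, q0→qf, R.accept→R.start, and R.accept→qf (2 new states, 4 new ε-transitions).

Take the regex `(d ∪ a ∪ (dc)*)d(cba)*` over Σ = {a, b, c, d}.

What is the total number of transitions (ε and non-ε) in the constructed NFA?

Recursing over subexpressions:
Each of the 8 symbol leaves contributes 1 transition (1 symbol, 0 ε).
  dc : 2 transitions (2 symbol, 0 ε)
  (dc)* : 6 transitions (2 symbol, 4 ε)
  d ∪ a ∪ (dc)* : 14 transitions (4 symbol, 10 ε)
  cba : 3 transitions (3 symbol, 0 ε)
  (cba)* : 7 transitions (3 symbol, 4 ε)
  (d ∪ a ∪ (dc)*)d(cba)* : 22 transitions (8 symbol, 14 ε)

22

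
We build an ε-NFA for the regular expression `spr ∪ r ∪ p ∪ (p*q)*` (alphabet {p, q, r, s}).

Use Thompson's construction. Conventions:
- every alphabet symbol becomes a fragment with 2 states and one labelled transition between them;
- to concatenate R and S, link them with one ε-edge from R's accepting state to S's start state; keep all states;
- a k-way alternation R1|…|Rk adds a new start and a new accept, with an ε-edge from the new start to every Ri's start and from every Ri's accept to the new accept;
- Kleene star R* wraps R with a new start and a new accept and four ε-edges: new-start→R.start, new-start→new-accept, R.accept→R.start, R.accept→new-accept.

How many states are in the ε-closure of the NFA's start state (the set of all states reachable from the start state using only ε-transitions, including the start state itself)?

Work bottom-up. For each fragment F, track |ε-closure(F.start)| and whether F's accept lies in that closure (i.e. whether F accepts ε). A single-symbol fragment has closure size 1 and does not accept ε.
  spr — |ε-closure| equals the left operand's closure size = 1 (its accept is not ε-reachable, so the closure stops there)
  p* — the star's fresh start ε-reaches both the body's start and the fresh accept: |ε-closure| = 2 + 1 = 3
  p*q — the left operand accepts ε, so the closure extends into the next operand (via the concat ε-link); |ε-closure| = 3 + 1 = 4
  (p*q)* — the star's fresh start ε-reaches both the body's start and the fresh accept: |ε-closure| = 2 + 4 = 6
  spr ∪ r ∪ p ∪ (p*q)* — |ε-closure| = 1 (new start) + (1 + 1 + 1 + 6) + 1 (new accept, since some branch ε-reaches its own accept) = 11

11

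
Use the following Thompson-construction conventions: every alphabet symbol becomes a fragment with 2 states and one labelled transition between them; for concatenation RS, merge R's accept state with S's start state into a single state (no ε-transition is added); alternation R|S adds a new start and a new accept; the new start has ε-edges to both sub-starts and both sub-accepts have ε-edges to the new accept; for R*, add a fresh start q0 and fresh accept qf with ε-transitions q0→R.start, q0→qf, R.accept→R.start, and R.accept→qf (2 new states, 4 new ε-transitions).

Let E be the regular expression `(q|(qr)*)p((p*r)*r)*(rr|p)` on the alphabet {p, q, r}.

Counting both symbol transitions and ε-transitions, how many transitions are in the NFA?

Building bottom-up:
Each of the 10 symbol leaves contributes 1 transition (1 symbol, 0 ε).
  qr : 2 transitions (2 symbol, 0 ε)
  (qr)* : 6 transitions (2 symbol, 4 ε)
  q|(qr)* : 11 transitions (3 symbol, 8 ε)
  p* : 5 transitions (1 symbol, 4 ε)
  p*r : 6 transitions (2 symbol, 4 ε)
  (p*r)* : 10 transitions (2 symbol, 8 ε)
  (p*r)*r : 11 transitions (3 symbol, 8 ε)
  ((p*r)*r)* : 15 transitions (3 symbol, 12 ε)
  rr : 2 transitions (2 symbol, 0 ε)
  rr|p : 7 transitions (3 symbol, 4 ε)
  (q|(qr)*)p((p*r)*r)*(rr|p) : 34 transitions (10 symbol, 24 ε)

34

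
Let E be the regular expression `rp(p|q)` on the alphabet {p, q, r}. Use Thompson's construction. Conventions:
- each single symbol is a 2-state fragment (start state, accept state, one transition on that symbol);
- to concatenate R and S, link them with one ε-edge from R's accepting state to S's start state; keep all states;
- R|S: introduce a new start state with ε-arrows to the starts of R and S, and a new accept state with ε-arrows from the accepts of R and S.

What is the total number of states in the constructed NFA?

10

By structural recursion:
Each of the 4 symbol leaves contributes a 2-state fragment.
  p|q → 6 states
  rp(p|q) → 10 states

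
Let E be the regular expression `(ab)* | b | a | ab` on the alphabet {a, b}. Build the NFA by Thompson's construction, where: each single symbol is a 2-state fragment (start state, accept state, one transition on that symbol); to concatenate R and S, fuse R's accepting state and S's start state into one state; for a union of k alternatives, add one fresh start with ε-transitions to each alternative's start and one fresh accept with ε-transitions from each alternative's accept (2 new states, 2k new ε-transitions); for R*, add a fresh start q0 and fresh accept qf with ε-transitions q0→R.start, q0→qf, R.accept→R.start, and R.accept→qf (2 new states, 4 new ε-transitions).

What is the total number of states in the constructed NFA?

14

Bottom-up over the parse tree:
Each of the 6 symbol leaves contributes a 2-state fragment.
  ab — 3 states
  (ab)* — 5 states
  ab — 3 states
  (ab)* | b | a | ab — 14 states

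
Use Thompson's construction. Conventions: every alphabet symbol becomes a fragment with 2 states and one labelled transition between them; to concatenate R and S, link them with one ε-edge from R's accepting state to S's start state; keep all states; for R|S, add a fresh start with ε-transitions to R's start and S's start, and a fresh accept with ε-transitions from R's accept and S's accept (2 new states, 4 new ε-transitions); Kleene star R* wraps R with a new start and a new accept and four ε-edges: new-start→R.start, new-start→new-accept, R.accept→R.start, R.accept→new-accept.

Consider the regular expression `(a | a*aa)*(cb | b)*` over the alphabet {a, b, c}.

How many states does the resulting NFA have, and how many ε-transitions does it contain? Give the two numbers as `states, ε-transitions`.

Recursing over subexpressions:
Each of the 7 symbol leaves contributes 2 states and 0 ε-transitions.
  a* → 4 states, 4 ε-transitions
  a*aa → 8 states, 6 ε-transitions
  a | a*aa → 12 states, 10 ε-transitions
  (a | a*aa)* → 14 states, 14 ε-transitions
  cb → 4 states, 1 ε-transition
  cb | b → 8 states, 5 ε-transitions
  (cb | b)* → 10 states, 9 ε-transitions
  (a | a*aa)*(cb | b)* → 24 states, 24 ε-transitions

24, 24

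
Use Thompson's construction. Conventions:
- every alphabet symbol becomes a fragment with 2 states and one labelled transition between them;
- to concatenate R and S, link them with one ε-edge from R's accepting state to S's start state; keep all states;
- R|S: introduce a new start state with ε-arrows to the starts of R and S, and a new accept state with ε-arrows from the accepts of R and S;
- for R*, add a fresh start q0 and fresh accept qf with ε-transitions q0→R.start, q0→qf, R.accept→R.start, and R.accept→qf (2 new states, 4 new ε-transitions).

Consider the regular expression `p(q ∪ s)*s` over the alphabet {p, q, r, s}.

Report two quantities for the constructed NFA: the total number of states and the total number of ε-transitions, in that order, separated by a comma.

Per subexpression:
Each of the 4 symbol leaves contributes 2 states and 0 ε-transitions.
  q ∪ s → 6 states, 4 ε-transitions
  (q ∪ s)* → 8 states, 8 ε-transitions
  p(q ∪ s)*s → 12 states, 10 ε-transitions

12, 10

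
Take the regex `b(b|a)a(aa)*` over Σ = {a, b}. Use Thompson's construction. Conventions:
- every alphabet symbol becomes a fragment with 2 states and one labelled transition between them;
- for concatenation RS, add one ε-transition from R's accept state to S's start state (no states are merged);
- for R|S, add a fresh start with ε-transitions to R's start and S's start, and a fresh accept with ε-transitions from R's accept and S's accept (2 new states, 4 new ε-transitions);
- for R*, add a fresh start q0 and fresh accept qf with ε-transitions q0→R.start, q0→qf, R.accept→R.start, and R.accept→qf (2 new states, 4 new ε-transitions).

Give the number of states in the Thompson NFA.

16

Per subexpression:
Each of the 6 symbol leaves contributes a 2-state fragment.
  b|a : 6 states
  aa : 4 states
  (aa)* : 6 states
  b(b|a)a(aa)* : 16 states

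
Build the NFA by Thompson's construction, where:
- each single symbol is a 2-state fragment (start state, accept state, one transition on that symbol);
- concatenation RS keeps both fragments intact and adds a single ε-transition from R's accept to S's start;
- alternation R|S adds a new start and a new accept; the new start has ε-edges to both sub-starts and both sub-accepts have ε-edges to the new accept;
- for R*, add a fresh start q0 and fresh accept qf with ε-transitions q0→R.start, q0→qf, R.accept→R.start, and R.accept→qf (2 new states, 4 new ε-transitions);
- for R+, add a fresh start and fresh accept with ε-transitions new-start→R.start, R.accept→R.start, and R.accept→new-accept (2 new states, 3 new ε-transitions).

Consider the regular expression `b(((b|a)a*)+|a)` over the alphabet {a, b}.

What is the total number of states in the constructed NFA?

18

By structural recursion:
Each of the 5 symbol leaves contributes a 2-state fragment.
  b|a = 6 states
  a* = 4 states
  (b|a)a* = 10 states
  ((b|a)a*)+ = 12 states
  ((b|a)a*)+|a = 16 states
  b(((b|a)a*)+|a) = 18 states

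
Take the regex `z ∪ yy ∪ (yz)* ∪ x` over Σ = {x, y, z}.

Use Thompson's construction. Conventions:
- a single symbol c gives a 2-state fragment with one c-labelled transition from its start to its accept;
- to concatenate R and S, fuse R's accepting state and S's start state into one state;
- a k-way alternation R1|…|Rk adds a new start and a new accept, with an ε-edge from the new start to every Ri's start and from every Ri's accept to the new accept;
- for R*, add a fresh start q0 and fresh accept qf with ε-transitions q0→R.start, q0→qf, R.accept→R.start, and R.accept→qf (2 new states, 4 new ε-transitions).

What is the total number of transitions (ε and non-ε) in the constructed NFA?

18

Recursing over subexpressions:
Each of the 6 symbol leaves contributes 1 transition (1 symbol, 0 ε).
  yy : 2 transitions (2 symbol, 0 ε)
  yz : 2 transitions (2 symbol, 0 ε)
  (yz)* : 6 transitions (2 symbol, 4 ε)
  z ∪ yy ∪ (yz)* ∪ x : 18 transitions (6 symbol, 12 ε)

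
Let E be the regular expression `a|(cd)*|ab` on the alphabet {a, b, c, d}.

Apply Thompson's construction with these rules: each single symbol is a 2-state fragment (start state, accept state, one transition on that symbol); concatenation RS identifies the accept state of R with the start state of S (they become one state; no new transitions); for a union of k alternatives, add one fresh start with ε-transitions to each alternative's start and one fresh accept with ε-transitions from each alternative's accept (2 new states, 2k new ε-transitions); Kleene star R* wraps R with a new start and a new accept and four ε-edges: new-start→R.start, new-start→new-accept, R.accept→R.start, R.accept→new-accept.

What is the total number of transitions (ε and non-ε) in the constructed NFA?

15

Building bottom-up:
Each of the 5 symbol leaves contributes 1 transition (1 symbol, 0 ε).
  cd = 2 transitions (2 symbol, 0 ε)
  (cd)* = 6 transitions (2 symbol, 4 ε)
  ab = 2 transitions (2 symbol, 0 ε)
  a|(cd)*|ab = 15 transitions (5 symbol, 10 ε)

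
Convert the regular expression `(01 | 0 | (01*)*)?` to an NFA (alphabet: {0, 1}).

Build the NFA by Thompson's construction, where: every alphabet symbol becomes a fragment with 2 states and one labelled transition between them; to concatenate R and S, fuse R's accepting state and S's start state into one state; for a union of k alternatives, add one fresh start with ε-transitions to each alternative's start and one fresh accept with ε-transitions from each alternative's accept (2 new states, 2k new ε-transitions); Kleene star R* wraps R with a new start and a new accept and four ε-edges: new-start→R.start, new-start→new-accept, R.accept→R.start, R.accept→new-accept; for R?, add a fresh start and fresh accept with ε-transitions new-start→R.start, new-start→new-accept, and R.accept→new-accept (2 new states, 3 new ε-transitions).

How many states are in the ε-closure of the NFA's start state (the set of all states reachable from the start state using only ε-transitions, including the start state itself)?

Let C(F) = |ε-closure(F.start)| within fragment F, and note whether F accepts ε. Symbol fragments have C = 1 and do not accept ε. Then:
  01 : |closure| equals the left operand's closure size = 1 (its accept is not ε-reachable, so the closure stops there)
  1* : the star's fresh start ε-reaches both the body's start and the fresh accept: |closure| = 2 + 1 = 3
  01* : |closure| equals the left operand's closure size = 1 (its accept is not ε-reachable, so the closure stops there)
  (01*)* : new start has ε-edges to the inner start and to the new accept, so |closure| = 2 + 1 = 3
  01 | 0 | (01*)* : |closure| = 1 (new start) + (1 + 1 + 3) + 1 (new accept, since some branch ε-reaches its own accept) = 7
  (01 | 0 | (01*)*)? : new start has ε-edges to the inner start and to the new accept, so |closure| = 2 + 7 = 9

9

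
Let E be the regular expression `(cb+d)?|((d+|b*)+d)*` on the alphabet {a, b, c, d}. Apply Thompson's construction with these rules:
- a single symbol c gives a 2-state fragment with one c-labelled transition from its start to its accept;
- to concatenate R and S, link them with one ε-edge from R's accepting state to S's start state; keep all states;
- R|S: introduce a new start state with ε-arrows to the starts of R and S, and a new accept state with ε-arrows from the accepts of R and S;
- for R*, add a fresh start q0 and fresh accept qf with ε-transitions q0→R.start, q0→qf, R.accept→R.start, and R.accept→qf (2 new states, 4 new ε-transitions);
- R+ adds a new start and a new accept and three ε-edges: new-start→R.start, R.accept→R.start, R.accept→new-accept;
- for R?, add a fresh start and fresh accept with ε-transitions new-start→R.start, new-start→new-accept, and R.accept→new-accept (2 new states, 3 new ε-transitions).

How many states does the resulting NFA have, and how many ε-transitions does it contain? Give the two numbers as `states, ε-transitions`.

28, 31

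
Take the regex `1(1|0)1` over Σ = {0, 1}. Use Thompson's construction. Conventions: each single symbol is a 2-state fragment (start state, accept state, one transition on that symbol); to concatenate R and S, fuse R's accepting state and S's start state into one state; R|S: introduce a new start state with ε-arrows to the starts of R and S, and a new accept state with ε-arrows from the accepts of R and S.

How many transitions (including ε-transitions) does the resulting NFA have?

8

Bottom-up over the parse tree:
Each of the 4 symbol leaves contributes 1 transition (1 symbol, 0 ε).
  1|0 : 6 transitions (2 symbol, 4 ε)
  1(1|0)1 : 8 transitions (4 symbol, 4 ε)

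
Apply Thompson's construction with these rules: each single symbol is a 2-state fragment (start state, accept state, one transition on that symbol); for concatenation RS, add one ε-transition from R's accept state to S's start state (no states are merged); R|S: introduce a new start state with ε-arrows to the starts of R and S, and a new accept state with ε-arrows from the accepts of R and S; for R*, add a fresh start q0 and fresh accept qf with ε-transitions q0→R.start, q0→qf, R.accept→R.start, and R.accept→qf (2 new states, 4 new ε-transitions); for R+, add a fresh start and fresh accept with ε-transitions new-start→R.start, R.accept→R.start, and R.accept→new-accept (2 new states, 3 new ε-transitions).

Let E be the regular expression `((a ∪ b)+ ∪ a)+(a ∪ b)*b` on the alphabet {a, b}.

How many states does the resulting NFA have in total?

24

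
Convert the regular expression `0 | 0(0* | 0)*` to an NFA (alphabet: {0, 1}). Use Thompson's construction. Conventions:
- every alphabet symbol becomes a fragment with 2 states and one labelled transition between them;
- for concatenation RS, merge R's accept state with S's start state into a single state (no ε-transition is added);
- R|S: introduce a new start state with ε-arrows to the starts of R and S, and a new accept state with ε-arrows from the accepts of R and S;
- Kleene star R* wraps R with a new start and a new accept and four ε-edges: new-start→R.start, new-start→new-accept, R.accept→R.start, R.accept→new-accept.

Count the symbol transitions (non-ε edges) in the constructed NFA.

4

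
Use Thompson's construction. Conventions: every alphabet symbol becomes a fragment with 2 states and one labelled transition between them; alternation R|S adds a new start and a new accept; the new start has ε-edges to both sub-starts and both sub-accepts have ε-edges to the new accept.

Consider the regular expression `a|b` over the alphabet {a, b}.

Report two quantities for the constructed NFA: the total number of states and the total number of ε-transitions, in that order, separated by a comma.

6, 4

Recursing over subexpressions:
Each of the 2 symbol leaves contributes 2 states and 0 ε-transitions.
  a|b : 6 states, 4 ε-transitions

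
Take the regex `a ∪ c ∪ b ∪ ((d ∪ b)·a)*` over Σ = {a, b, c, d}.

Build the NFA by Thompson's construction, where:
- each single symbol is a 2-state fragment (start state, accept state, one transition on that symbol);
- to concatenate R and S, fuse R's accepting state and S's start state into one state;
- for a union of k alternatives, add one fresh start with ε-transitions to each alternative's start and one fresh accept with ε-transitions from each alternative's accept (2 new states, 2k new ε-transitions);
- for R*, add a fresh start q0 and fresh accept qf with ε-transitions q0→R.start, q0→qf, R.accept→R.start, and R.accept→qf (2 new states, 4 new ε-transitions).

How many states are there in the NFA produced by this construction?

17

Recursing over subexpressions:
Each of the 6 symbol leaves contributes a 2-state fragment.
  d ∪ b = 6 states
  (d ∪ b)·a = 7 states
  ((d ∪ b)·a)* = 9 states
  a ∪ c ∪ b ∪ ((d ∪ b)·a)* = 17 states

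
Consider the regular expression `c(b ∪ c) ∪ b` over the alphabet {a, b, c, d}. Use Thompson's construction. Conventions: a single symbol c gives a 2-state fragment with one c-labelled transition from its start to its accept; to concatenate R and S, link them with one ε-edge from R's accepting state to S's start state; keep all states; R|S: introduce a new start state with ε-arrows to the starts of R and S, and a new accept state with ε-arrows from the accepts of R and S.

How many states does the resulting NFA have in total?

12

Building bottom-up:
Each of the 4 symbol leaves contributes a 2-state fragment.
  b ∪ c → 6 states
  c(b ∪ c) → 8 states
  c(b ∪ c) ∪ b → 12 states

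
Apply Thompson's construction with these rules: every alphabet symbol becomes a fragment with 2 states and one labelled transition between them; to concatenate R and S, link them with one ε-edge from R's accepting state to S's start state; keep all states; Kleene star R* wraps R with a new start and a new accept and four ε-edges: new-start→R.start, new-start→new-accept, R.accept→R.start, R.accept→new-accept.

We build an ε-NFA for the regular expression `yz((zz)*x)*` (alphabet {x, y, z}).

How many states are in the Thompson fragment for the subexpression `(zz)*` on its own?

Fragment for `(zz)*`:
Each of the 2 symbol leaves contributes a 2-state fragment.
  zz — 4 states
  (zz)* — 6 states

6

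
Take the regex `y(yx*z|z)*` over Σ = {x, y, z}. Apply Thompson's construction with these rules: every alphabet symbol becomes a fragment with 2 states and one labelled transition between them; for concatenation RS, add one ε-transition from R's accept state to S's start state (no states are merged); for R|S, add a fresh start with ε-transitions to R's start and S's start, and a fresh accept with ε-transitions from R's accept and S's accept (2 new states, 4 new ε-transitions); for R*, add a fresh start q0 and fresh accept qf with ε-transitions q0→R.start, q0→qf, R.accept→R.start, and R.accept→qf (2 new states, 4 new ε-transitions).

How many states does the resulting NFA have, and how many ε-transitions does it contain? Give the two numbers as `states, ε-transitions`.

16, 15

Building bottom-up:
Each of the 5 symbol leaves contributes 2 states and 0 ε-transitions.
  x* → 4 states, 4 ε-transitions
  yx*z → 8 states, 6 ε-transitions
  yx*z|z → 12 states, 10 ε-transitions
  (yx*z|z)* → 14 states, 14 ε-transitions
  y(yx*z|z)* → 16 states, 15 ε-transitions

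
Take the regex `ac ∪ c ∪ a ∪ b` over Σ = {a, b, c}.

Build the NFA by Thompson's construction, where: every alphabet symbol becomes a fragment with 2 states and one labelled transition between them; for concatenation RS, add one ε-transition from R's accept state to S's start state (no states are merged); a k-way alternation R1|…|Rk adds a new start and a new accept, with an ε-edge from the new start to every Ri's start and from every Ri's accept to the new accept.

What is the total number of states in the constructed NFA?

Bottom-up over the parse tree:
Each of the 5 symbol leaves contributes a 2-state fragment.
  ac : 4 states
  ac ∪ c ∪ a ∪ b : 12 states

12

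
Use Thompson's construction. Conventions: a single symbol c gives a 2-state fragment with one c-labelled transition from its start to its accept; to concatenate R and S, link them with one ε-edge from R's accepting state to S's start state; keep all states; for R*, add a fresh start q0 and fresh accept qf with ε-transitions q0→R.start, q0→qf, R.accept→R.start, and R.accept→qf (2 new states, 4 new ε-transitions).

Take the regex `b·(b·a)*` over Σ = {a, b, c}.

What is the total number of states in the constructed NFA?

8

By structural recursion:
Each of the 3 symbol leaves contributes a 2-state fragment.
  b·a : 4 states
  (b·a)* : 6 states
  b·(b·a)* : 8 states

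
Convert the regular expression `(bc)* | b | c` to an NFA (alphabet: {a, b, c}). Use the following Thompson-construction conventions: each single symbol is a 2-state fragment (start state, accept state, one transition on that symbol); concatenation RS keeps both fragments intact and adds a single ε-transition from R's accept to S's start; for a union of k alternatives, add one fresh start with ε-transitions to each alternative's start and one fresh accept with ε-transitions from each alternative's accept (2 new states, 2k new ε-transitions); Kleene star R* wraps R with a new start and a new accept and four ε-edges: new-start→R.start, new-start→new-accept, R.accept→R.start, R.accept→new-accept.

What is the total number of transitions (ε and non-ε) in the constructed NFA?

15

Per subexpression:
Each of the 4 symbol leaves contributes 1 transition (1 symbol, 0 ε).
  bc — 3 transitions (2 symbol, 1 ε)
  (bc)* — 7 transitions (2 symbol, 5 ε)
  (bc)* | b | c — 15 transitions (4 symbol, 11 ε)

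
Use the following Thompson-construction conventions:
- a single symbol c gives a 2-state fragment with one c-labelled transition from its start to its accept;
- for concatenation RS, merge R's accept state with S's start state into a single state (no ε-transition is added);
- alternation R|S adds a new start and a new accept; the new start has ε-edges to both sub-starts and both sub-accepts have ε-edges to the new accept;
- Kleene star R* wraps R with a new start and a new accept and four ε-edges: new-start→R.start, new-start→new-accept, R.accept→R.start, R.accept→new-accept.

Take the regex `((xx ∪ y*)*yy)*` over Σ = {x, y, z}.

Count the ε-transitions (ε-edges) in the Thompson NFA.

Bottom-up over the parse tree:
Each of the 5 symbol leaves contributes 0 ε-transitions.
  xx : 0 ε-transitions
  y* : 4 ε-transitions
  xx ∪ y* : 8 ε-transitions
  (xx ∪ y*)* : 12 ε-transitions
  (xx ∪ y*)*yy : 12 ε-transitions
  ((xx ∪ y*)*yy)* : 16 ε-transitions

16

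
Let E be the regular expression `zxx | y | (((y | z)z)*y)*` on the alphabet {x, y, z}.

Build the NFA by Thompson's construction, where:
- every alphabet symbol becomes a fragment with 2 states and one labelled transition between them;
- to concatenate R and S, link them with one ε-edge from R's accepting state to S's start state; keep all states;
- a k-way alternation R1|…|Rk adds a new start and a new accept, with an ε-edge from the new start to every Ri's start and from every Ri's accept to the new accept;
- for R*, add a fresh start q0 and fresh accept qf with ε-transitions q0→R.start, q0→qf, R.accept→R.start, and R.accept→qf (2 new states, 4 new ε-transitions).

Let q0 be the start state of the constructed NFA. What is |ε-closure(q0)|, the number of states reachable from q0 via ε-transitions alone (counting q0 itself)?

12

Work bottom-up. For each fragment F, track |ε-closure(F.start)| and whether F's accept lies in that closure (i.e. whether F accepts ε). A single-symbol fragment has closure size 1 and does not accept ε.
  zxx : |closure| equals the left operand's closure size = 1 (its accept is not ε-reachable, so the closure stops there)
  y | z : |closure| = 1 + 1 + 1 = 3 (the new accept is not ε-reachable since no branch accepts ε)
  (y | z)z : |closure| equals the left operand's closure size = 3 (its accept is not ε-reachable, so the closure stops there)
  ((y | z)z)* : the star's fresh start ε-reaches both the body's start and the fresh accept: |closure| = 2 + 3 = 5
  ((y | z)z)*y : the left operand accepts ε, so the closure extends into the next operand (via the concat ε-link); |closure| = 5 + 1 = 6
  (((y | z)z)*y)* : |closure| = 1 (new start) + 6 (body) + 1 (new accept) = 8
  zxx | y | (((y | z)z)*y)* : |closure| = 1 (new start) + (1 + 1 + 8) + 1 (new accept, since some branch ε-reaches its own accept) = 12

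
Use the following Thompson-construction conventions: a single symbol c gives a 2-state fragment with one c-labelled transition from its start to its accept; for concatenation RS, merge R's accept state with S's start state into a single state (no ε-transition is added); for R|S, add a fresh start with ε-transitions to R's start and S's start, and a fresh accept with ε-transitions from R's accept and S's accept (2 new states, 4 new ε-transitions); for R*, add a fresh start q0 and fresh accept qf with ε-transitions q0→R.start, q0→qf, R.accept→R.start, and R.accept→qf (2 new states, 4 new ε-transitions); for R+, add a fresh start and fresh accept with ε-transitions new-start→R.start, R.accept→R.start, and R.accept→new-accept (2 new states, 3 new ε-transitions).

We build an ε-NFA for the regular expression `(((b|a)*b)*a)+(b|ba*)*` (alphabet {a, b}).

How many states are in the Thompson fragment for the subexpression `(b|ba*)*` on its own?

Fragment for `(b|ba*)*`:
Each of the 3 symbol leaves contributes a 2-state fragment.
  a* = 4 states
  ba* = 5 states
  b|ba* = 9 states
  (b|ba*)* = 11 states

11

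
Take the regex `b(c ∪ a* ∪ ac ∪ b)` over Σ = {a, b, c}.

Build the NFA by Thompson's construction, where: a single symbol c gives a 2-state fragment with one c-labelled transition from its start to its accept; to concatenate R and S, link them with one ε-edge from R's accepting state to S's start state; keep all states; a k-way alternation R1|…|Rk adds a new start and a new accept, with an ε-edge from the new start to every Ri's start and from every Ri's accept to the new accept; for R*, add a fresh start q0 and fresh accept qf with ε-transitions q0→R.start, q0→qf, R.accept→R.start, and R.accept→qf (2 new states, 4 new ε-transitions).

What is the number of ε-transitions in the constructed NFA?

Per subexpression:
Each of the 6 symbol leaves contributes 0 ε-transitions.
  a* — 4 ε-transitions
  ac — 1 ε-transition
  c ∪ a* ∪ ac ∪ b — 13 ε-transitions
  b(c ∪ a* ∪ ac ∪ b) — 14 ε-transitions

14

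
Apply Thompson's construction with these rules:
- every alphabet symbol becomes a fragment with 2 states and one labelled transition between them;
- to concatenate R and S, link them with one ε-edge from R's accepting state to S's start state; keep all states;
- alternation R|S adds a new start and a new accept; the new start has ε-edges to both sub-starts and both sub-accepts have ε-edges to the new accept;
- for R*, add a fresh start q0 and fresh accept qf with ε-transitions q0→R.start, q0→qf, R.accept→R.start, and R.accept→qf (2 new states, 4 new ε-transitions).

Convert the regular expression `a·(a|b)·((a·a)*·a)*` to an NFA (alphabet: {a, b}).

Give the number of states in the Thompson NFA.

18

Building bottom-up:
Each of the 6 symbol leaves contributes a 2-state fragment.
  a|b = 6 states
  a·a = 4 states
  (a·a)* = 6 states
  (a·a)*·a = 8 states
  ((a·a)*·a)* = 10 states
  a·(a|b)·((a·a)*·a)* = 18 states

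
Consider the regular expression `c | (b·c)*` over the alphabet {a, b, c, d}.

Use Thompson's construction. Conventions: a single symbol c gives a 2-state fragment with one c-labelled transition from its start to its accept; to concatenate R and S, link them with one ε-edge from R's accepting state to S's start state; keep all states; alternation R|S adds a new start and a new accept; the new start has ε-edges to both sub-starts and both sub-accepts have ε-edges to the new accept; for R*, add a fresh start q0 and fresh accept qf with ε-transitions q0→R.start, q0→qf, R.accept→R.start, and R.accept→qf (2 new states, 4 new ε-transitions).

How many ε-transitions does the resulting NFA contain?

9

Building bottom-up:
Each of the 3 symbol leaves contributes 0 ε-transitions.
  b·c = 1 ε-transition
  (b·c)* = 5 ε-transitions
  c | (b·c)* = 9 ε-transitions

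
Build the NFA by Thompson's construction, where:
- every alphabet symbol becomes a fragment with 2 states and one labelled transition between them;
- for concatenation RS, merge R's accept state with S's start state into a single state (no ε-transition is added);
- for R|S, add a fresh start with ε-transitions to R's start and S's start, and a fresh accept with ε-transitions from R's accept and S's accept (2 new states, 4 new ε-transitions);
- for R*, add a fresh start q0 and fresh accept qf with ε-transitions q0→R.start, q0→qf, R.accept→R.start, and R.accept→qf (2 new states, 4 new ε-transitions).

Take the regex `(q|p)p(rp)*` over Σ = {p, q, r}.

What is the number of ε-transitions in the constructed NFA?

8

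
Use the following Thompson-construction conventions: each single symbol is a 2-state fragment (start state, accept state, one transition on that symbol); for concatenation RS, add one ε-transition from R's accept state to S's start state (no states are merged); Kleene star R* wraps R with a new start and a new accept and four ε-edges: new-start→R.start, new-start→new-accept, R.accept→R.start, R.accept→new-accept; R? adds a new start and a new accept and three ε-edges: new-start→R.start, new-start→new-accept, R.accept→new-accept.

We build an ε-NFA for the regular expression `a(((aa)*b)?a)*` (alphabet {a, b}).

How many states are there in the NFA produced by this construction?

Building bottom-up:
Each of the 5 symbol leaves contributes a 2-state fragment.
  aa → 4 states
  (aa)* → 6 states
  (aa)*b → 8 states
  ((aa)*b)? → 10 states
  ((aa)*b)?a → 12 states
  (((aa)*b)?a)* → 14 states
  a(((aa)*b)?a)* → 16 states

16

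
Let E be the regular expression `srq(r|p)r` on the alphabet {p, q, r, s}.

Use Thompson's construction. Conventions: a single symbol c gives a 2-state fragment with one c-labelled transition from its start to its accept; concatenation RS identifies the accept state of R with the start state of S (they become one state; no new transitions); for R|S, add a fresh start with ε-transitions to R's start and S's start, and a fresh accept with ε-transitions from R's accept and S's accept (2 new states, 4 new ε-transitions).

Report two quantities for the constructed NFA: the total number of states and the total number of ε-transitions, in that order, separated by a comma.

10, 4

Recursing over subexpressions:
Each of the 6 symbol leaves contributes 2 states and 0 ε-transitions.
  r|p → 6 states, 4 ε-transitions
  srq(r|p)r → 10 states, 4 ε-transitions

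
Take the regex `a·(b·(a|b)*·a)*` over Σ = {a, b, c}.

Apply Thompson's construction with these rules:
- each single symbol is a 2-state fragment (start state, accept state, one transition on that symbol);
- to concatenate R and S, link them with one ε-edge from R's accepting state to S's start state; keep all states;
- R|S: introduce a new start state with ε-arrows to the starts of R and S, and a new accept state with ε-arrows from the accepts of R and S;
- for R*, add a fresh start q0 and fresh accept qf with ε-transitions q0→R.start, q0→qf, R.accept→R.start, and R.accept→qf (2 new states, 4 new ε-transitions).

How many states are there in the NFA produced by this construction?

Building bottom-up:
Each of the 5 symbol leaves contributes a 2-state fragment.
  a|b = 6 states
  (a|b)* = 8 states
  b·(a|b)*·a = 12 states
  (b·(a|b)*·a)* = 14 states
  a·(b·(a|b)*·a)* = 16 states

16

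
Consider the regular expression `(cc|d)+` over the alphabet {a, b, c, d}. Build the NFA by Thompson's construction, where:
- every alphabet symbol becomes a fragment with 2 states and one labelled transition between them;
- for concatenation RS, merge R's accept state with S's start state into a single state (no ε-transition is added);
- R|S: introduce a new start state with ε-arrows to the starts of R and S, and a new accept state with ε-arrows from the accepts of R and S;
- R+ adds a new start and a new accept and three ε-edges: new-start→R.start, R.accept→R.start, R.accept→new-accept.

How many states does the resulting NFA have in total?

9

Per subexpression:
Each of the 3 symbol leaves contributes a 2-state fragment.
  cc = 3 states
  cc|d = 7 states
  (cc|d)+ = 9 states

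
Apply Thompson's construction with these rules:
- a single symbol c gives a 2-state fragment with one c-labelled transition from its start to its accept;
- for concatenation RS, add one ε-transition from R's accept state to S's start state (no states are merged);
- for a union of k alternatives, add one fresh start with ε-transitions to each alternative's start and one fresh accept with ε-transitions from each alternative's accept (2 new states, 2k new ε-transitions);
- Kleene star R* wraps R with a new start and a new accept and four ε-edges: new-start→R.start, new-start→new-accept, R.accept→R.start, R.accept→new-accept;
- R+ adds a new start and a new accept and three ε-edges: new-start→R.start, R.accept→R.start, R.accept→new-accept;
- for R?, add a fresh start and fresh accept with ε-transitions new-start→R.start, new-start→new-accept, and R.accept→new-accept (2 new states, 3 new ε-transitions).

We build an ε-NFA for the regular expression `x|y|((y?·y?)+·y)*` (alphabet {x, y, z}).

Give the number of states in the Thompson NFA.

20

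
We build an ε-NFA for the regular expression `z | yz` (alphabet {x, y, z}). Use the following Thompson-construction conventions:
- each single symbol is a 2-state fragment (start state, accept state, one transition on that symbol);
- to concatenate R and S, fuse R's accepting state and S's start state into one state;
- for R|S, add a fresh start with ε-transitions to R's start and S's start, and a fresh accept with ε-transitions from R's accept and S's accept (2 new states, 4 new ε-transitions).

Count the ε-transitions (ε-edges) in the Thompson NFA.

Per subexpression:
Each of the 3 symbol leaves contributes 0 ε-transitions.
  yz = 0 ε-transitions
  z | yz = 4 ε-transitions

4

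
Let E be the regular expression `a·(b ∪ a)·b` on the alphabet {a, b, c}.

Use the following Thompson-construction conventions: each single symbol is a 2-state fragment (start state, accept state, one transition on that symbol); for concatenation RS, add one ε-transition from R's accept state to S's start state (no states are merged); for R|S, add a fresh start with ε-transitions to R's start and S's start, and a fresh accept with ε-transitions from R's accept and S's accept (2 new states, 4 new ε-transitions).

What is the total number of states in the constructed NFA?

Building bottom-up:
Each of the 4 symbol leaves contributes a 2-state fragment.
  b ∪ a → 6 states
  a·(b ∪ a)·b → 10 states

10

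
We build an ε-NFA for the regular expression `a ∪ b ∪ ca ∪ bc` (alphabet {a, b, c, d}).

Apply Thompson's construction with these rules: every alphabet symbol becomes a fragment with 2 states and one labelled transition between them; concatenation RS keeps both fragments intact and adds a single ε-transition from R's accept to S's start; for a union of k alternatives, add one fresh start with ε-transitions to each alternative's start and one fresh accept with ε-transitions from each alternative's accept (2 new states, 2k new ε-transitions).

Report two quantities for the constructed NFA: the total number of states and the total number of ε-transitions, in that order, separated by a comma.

Bottom-up over the parse tree:
Each of the 6 symbol leaves contributes 2 states and 0 ε-transitions.
  ca → 4 states, 1 ε-transition
  bc → 4 states, 1 ε-transition
  a ∪ b ∪ ca ∪ bc → 14 states, 10 ε-transitions

14, 10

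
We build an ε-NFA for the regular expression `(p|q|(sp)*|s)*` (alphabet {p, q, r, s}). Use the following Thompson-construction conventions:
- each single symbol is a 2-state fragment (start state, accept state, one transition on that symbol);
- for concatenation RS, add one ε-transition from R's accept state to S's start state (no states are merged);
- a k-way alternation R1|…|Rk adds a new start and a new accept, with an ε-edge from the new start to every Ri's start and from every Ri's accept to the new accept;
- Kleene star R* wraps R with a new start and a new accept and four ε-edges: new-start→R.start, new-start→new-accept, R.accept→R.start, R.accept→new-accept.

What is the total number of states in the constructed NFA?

16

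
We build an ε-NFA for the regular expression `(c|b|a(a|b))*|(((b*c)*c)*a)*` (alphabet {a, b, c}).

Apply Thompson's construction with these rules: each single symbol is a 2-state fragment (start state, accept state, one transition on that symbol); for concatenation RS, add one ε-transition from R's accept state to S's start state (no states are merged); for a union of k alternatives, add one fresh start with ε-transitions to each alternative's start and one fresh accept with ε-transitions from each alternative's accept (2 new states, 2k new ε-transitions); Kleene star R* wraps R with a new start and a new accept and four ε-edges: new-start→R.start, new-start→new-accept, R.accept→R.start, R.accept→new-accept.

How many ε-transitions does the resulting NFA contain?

Recursing over subexpressions:
Each of the 9 symbol leaves contributes 0 ε-transitions.
  a|b : 4 ε-transitions
  a(a|b) : 5 ε-transitions
  c|b|a(a|b) : 11 ε-transitions
  (c|b|a(a|b))* : 15 ε-transitions
  b* : 4 ε-transitions
  b*c : 5 ε-transitions
  (b*c)* : 9 ε-transitions
  (b*c)*c : 10 ε-transitions
  ((b*c)*c)* : 14 ε-transitions
  ((b*c)*c)*a : 15 ε-transitions
  (((b*c)*c)*a)* : 19 ε-transitions
  (c|b|a(a|b))*|(((b*c)*c)*a)* : 38 ε-transitions

38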